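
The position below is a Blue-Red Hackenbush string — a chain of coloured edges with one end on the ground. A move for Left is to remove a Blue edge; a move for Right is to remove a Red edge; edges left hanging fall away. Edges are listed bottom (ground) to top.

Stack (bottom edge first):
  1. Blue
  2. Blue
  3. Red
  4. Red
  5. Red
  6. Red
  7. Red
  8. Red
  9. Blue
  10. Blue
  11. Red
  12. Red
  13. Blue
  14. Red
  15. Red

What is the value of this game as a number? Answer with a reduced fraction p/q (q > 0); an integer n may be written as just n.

8393/8192

g(B) = { 0 | · } ⇒ 1
g(BB) = { 0; 1 | · } ⇒ 2
g(BBR) = { 0; 1 | 2 } ⇒ 3/2
g(BBRR) = { 0; 1 | 3/2; 2 } ⇒ 5/4
g(BBRRR) = { 0; 1 | 5/4; 3/2; 2 } ⇒ 9/8
g(BBRRRR) = { 0; 1 | 9/8; 5/4; 3/2; 2 } ⇒ 17/16
g(BBRRRRR) = { 0; 1 | 17/16; 9/8; 5/4; 3/2; 2 } ⇒ 33/32
g(BBRRRRRR) = { 0; 1 | 33/32; 17/16; 9/8; 5/4; 3/2; 2 } ⇒ 65/64
g(BBRRRRRRB) = { 0; 1; 65/64 | 33/32; 17/16; 9/8; 5/4; 3/2; 2 } ⇒ 131/128
g(BBRRRRRRBB) = { 0; 1; 65/64; 131/128 | 33/32; 17/16; 9/8; 5/4; 3/2; 2 } ⇒ 263/256
g(BBRRRRRRBBR) = { 0; 1; 65/64; 131/128 | 263/256; 33/32; 17/16; 9/8; 5/4; 3/2; 2 } ⇒ 525/512
g(BBRRRRRRBBRR) = { 0; 1; 65/64; 131/128 | 525/512; 263/256; 33/32; 17/16; 9/8; 5/4; 3/2; 2 } ⇒ 1049/1024
g(BBRRRRRRBBRRB) = { 0; 1; 65/64; 131/128; 1049/1024 | 525/512; 263/256; 33/32; 17/16; 9/8; 5/4; 3/2; 2 } ⇒ 2099/2048
g(BBRRRRRRBBRRBR) = { 0; 1; 65/64; 131/128; 1049/1024 | 2099/2048; 525/512; 263/256; 33/32; 17/16; 9/8; 5/4; 3/2; 2 } ⇒ 4197/4096
g(BBRRRRRRBBRRBRR) = { 0; 1; 65/64; 131/128; 1049/1024 | 4197/4096; 2099/2048; 525/512; 263/256; 33/32; 17/16; 9/8; 5/4; 3/2; 2 } ⇒ 8393/8192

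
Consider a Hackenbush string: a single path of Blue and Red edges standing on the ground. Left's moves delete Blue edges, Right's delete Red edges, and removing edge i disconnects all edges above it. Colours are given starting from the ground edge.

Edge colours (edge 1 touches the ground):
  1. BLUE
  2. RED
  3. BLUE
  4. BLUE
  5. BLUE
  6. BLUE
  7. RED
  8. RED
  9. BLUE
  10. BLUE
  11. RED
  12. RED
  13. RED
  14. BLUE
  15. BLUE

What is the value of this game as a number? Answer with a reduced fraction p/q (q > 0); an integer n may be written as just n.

15559/16384

step 1: add BLUE to get B; options L={ 0 } R={ none } ⇒ 1
step 2: add RED to get BR; options L={ 0 } R={ 1 } ⇒ 1/2
step 3: add BLUE to get BRB; options L={ 0, 1/2 } R={ 1 } ⇒ 3/4
step 4: add BLUE to get BRBB; options L={ 0, 1/2, 3/4 } R={ 1 } ⇒ 7/8
step 5: add BLUE to get BRBBB; options L={ 0, 1/2, 3/4, 7/8 } R={ 1 } ⇒ 15/16
step 6: add BLUE to get BRBBBB; options L={ 0, 1/2, 3/4, 7/8, 15/16 } R={ 1 } ⇒ 31/32
step 7: add RED to get BRBBBBR; options L={ 0, 1/2, 3/4, 7/8, 15/16 } R={ 31/32, 1 } ⇒ 61/64
step 8: add RED to get BRBBBBRR; options L={ 0, 1/2, 3/4, 7/8, 15/16 } R={ 61/64, 31/32, 1 } ⇒ 121/128
step 9: add BLUE to get BRBBBBRRB; options L={ 0, 1/2, 3/4, 7/8, 15/16, 121/128 } R={ 61/64, 31/32, 1 } ⇒ 243/256
step 10: add BLUE to get BRBBBBRRBB; options L={ 0, 1/2, 3/4, 7/8, 15/16, 121/128, 243/256 } R={ 61/64, 31/32, 1 } ⇒ 487/512
step 11: add RED to get BRBBBBRRBBR; options L={ 0, 1/2, 3/4, 7/8, 15/16, 121/128, 243/256 } R={ 487/512, 61/64, 31/32, 1 } ⇒ 973/1024
step 12: add RED to get BRBBBBRRBBRR; options L={ 0, 1/2, 3/4, 7/8, 15/16, 121/128, 243/256 } R={ 973/1024, 487/512, 61/64, 31/32, 1 } ⇒ 1945/2048
step 13: add RED to get BRBBBBRRBBRRR; options L={ 0, 1/2, 3/4, 7/8, 15/16, 121/128, 243/256 } R={ 1945/2048, 973/1024, 487/512, 61/64, 31/32, 1 } ⇒ 3889/4096
step 14: add BLUE to get BRBBBBRRBBRRRB; options L={ 0, 1/2, 3/4, 7/8, 15/16, 121/128, 243/256, 3889/4096 } R={ 1945/2048, 973/1024, 487/512, 61/64, 31/32, 1 } ⇒ 7779/8192
step 15: add BLUE to get BRBBBBRRBBRRRBB; options L={ 0, 1/2, 3/4, 7/8, 15/16, 121/128, 243/256, 3889/4096, 7779/8192 } R={ 1945/2048, 973/1024, 487/512, 61/64, 31/32, 1 } ⇒ 15559/16384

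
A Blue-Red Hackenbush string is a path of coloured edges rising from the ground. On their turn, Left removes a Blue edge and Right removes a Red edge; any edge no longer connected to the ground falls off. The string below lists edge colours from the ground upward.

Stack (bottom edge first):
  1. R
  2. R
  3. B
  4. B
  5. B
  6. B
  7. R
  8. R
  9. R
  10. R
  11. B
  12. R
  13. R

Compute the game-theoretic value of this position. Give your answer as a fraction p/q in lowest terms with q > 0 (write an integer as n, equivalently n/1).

value(R) = { none | 0 } — -1
value(RR) = { none | -1 0 } — -2
value(RRB) = { -2 | -1 0 } — -3/2
value(RRBB) = { -2 -3/2 | -1 0 } — -5/4
value(RRBBB) = { -2 -3/2 -5/4 | -1 0 } — -9/8
value(RRBBBB) = { -2 -3/2 -5/4 -9/8 | -1 0 } — -17/16
value(RRBBBBR) = { -2 -3/2 -5/4 -9/8 | -17/16 -1 0 } — -35/32
value(RRBBBBRR) = { -2 -3/2 -5/4 -9/8 | -35/32 -17/16 -1 0 } — -71/64
value(RRBBBBRRR) = { -2 -3/2 -5/4 -9/8 | -71/64 -35/32 -17/16 -1 0 } — -143/128
value(RRBBBBRRRR) = { -2 -3/2 -5/4 -9/8 | -143/128 -71/64 -35/32 -17/16 -1 0 } — -287/256
value(RRBBBBRRRRB) = { -2 -3/2 -5/4 -9/8 -287/256 | -143/128 -71/64 -35/32 -17/16 -1 0 } — -573/512
value(RRBBBBRRRRBR) = { -2 -3/2 -5/4 -9/8 -287/256 | -573/512 -143/128 -71/64 -35/32 -17/16 -1 0 } — -1147/1024
value(RRBBBBRRRRBRR) = { -2 -3/2 -5/4 -9/8 -287/256 | -1147/1024 -573/512 -143/128 -71/64 -35/32 -17/16 -1 0 } — -2295/2048

-2295/2048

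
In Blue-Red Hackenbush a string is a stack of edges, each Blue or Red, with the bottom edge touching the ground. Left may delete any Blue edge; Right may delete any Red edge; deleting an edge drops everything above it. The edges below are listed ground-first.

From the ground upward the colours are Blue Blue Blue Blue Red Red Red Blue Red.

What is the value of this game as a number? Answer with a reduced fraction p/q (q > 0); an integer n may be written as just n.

101/32

Prefix values for Blue Blue Blue Blue Red Red Red Blue Red via {L|R} + simplicity:
1 of 9 · B · max L 0 · min R +∞ -> 1
2 of 9 · BB · max L 1 · min R +∞ -> 2
3 of 9 · BBB · max L 2 · min R +∞ -> 3
4 of 9 · BBBB · max L 3 · min R +∞ -> 4
5 of 9 · BBBBR · max L 3 · min R 4 -> 7/2
6 of 9 · BBBBRR · max L 3 · min R 7/2 -> 13/4
7 of 9 · BBBBRRR · max L 3 · min R 13/4 -> 25/8
8 of 9 · BBBBRRRB · max L 25/8 · min R 13/4 -> 51/16
9 of 9 · BBBBRRRBR · max L 25/8 · min R 51/16 -> 101/32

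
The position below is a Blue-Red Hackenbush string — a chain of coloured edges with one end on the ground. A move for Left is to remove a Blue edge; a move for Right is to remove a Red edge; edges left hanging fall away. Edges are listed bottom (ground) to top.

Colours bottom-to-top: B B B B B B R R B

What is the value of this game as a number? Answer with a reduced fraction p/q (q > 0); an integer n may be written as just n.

43/8

edge 1 of 9 (B): { 0 | (no moves) } gives 1
edge 2 of 9 (B): { 0, 1 | (no moves) } gives 2
edge 3 of 9 (B): { 0, 1, 2 | (no moves) } gives 3
edge 4 of 9 (B): { 0, 1, 2, 3 | (no moves) } gives 4
edge 5 of 9 (B): { 0, 1, 2, 3, 4 | (no moves) } gives 5
edge 6 of 9 (B): { 0, 1, 2, 3, 4, 5 | (no moves) } gives 6
edge 7 of 9 (R): { 0, 1, 2, 3, 4, 5 | 6 } gives 11/2
edge 8 of 9 (R): { 0, 1, 2, 3, 4, 5 | 11/2, 6 } gives 21/4
edge 9 of 9 (B): { 0, 1, 2, 3, 4, 5, 21/4 | 11/2, 6 } gives 43/8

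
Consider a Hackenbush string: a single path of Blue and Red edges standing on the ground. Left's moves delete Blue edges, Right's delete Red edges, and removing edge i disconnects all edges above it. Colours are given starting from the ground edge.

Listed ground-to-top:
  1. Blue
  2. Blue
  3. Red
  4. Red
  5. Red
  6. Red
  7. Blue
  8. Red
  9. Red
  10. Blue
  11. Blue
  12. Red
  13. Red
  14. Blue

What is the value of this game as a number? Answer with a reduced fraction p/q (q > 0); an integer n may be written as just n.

4403/4096

g_1 [B]  L=[0]  R=[]  -> 1
g_2 [BB]  L=[0,1]  R=[]  -> 2
g_3 [BBR]  L=[0,1]  R=[2]  -> 3/2
g_4 [BBRR]  L=[0,1]  R=[3/2,2]  -> 5/4
g_5 [BBRRR]  L=[0,1]  R=[5/4,3/2,2]  -> 9/8
g_6 [BBRRRR]  L=[0,1]  R=[9/8,5/4,3/2,2]  -> 17/16
g_7 [BBRRRRB]  L=[0,1,17/16]  R=[9/8,5/4,3/2,2]  -> 35/32
g_8 [BBRRRRBR]  L=[0,1,17/16]  R=[35/32,9/8,5/4,3/2,2]  -> 69/64
g_9 [BBRRRRBRR]  L=[0,1,17/16]  R=[69/64,35/32,9/8,5/4,3/2,2]  -> 137/128
g_10 [BBRRRRBRRB]  L=[0,1,17/16,137/128]  R=[69/64,35/32,9/8,5/4,3/2,2]  -> 275/256
g_11 [BBRRRRBRRBB]  L=[0,1,17/16,137/128,275/256]  R=[69/64,35/32,9/8,5/4,3/2,2]  -> 551/512
g_12 [BBRRRRBRRBBR]  L=[0,1,17/16,137/128,275/256]  R=[551/512,69/64,35/32,9/8,5/4,3/2,2]  -> 1101/1024
g_13 [BBRRRRBRRBBRR]  L=[0,1,17/16,137/128,275/256]  R=[1101/1024,551/512,69/64,35/32,9/8,5/4,3/2,2]  -> 2201/2048
g_14 [BBRRRRBRRBBRRB]  L=[0,1,17/16,137/128,275/256,2201/2048]  R=[1101/1024,551/512,69/64,35/32,9/8,5/4,3/2,2]  -> 4403/4096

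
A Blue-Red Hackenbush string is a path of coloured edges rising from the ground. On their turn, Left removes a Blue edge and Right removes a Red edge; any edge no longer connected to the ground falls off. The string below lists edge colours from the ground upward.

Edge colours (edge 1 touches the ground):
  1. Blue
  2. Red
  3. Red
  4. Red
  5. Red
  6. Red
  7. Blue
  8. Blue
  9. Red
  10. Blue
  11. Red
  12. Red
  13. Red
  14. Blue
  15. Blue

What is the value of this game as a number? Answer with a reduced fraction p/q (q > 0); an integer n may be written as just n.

839/16384

1 of 15 · B · max L 0 · min R +∞ => 1
2 of 15 · BR · max L 0 · min R 1 => 1/2
3 of 15 · BRR · max L 0 · min R 1/2 => 1/4
4 of 15 · BRRR · max L 0 · min R 1/4 => 1/8
5 of 15 · BRRRR · max L 0 · min R 1/8 => 1/16
6 of 15 · BRRRRR · max L 0 · min R 1/16 => 1/32
7 of 15 · BRRRRRB · max L 1/32 · min R 1/16 => 3/64
8 of 15 · BRRRRRBB · max L 3/64 · min R 1/16 => 7/128
9 of 15 · BRRRRRBBR · max L 3/64 · min R 7/128 => 13/256
10 of 15 · BRRRRRBBRB · max L 13/256 · min R 7/128 => 27/512
11 of 15 · BRRRRRBBRBR · max L 13/256 · min R 27/512 => 53/1024
12 of 15 · BRRRRRBBRBRR · max L 13/256 · min R 53/1024 => 105/2048
13 of 15 · BRRRRRBBRBRRR · max L 13/256 · min R 105/2048 => 209/4096
14 of 15 · BRRRRRBBRBRRRB · max L 209/4096 · min R 105/2048 => 419/8192
15 of 15 · BRRRRRBBRBRRRBB · max L 419/8192 · min R 105/2048 => 839/16384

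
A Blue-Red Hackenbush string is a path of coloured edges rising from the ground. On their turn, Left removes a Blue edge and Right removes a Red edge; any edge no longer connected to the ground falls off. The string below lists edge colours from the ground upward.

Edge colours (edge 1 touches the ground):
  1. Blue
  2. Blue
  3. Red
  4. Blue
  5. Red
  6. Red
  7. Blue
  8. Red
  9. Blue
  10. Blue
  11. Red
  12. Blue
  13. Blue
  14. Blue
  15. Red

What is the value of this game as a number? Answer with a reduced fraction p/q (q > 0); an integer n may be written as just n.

Recurse on prefixes of the 15-edge string Blue Blue Red Blue Red Red Blue Red Blue Blue Red Blue Blue Blue Red:
1 of 15 · B · max L 0 · min R +∞ → 1
2 of 15 · BB · max L 1 · min R +∞ → 2
3 of 15 · BBR · max L 1 · min R 2 → 3/2
4 of 15 · BBRB · max L 3/2 · min R 2 → 7/4
5 of 15 · BBRBR · max L 3/2 · min R 7/4 → 13/8
6 of 15 · BBRBRR · max L 3/2 · min R 13/8 → 25/16
7 of 15 · BBRBRRB · max L 25/16 · min R 13/8 → 51/32
8 of 15 · BBRBRRBR · max L 25/16 · min R 51/32 → 101/64
9 of 15 · BBRBRRBRB · max L 101/64 · min R 51/32 → 203/128
10 of 15 · BBRBRRBRBB · max L 203/128 · min R 51/32 → 407/256
11 of 15 · BBRBRRBRBBR · max L 203/128 · min R 407/256 → 813/512
12 of 15 · BBRBRRBRBBRB · max L 813/512 · min R 407/256 → 1627/1024
13 of 15 · BBRBRRBRBBRBB · max L 1627/1024 · min R 407/256 → 3255/2048
14 of 15 · BBRBRRBRBBRBBB · max L 3255/2048 · min R 407/256 → 6511/4096
15 of 15 · BBRBRRBRBBRBBBR · max L 3255/2048 · min R 6511/4096 → 13021/8192

13021/8192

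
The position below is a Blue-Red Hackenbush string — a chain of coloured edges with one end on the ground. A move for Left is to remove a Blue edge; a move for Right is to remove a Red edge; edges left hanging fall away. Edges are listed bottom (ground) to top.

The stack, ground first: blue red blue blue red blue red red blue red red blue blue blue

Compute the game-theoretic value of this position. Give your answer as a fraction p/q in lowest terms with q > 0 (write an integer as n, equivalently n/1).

1 of 14 · b · max L 0 · min R +∞ → 1
2 of 14 · br · max L 0 · min R 1 → 1/2
3 of 14 · brb · max L 1/2 · min R 1 → 3/4
4 of 14 · brbb · max L 3/4 · min R 1 → 7/8
5 of 14 · brbbr · max L 3/4 · min R 7/8 → 13/16
6 of 14 · brbbrb · max L 13/16 · min R 7/8 → 27/32
7 of 14 · brbbrbr · max L 13/16 · min R 27/32 → 53/64
8 of 14 · brbbrbrr · max L 13/16 · min R 53/64 → 105/128
9 of 14 · brbbrbrrb · max L 105/128 · min R 53/64 → 211/256
10 of 14 · brbbrbrrbr · max L 105/128 · min R 211/256 → 421/512
11 of 14 · brbbrbrrbrr · max L 105/128 · min R 421/512 → 841/1024
12 of 14 · brbbrbrrbrrb · max L 841/1024 · min R 421/512 → 1683/2048
13 of 14 · brbbrbrrbrrbb · max L 1683/2048 · min R 421/512 → 3367/4096
14 of 14 · brbbrbrrbrrbbb · max L 3367/4096 · min R 421/512 → 6735/8192

6735/8192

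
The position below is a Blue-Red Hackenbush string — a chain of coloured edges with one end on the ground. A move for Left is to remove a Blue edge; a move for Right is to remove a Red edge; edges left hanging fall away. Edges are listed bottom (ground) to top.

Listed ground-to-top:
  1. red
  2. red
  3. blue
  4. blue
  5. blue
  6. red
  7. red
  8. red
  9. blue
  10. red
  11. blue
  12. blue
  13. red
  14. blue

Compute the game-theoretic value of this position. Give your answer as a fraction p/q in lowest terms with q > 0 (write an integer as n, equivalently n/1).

-5029/4096

1 of 14 · r · max L −∞ · min R 0 ⇒ -1
2 of 14 · rr · max L −∞ · min R -1 ⇒ -2
3 of 14 · rrb · max L -2 · min R -1 ⇒ -3/2
4 of 14 · rrbb · max L -3/2 · min R -1 ⇒ -5/4
5 of 14 · rrbbb · max L -5/4 · min R -1 ⇒ -9/8
6 of 14 · rrbbbr · max L -5/4 · min R -9/8 ⇒ -19/16
7 of 14 · rrbbbrr · max L -5/4 · min R -19/16 ⇒ -39/32
8 of 14 · rrbbbrrr · max L -5/4 · min R -39/32 ⇒ -79/64
9 of 14 · rrbbbrrrb · max L -79/64 · min R -39/32 ⇒ -157/128
10 of 14 · rrbbbrrrbr · max L -79/64 · min R -157/128 ⇒ -315/256
11 of 14 · rrbbbrrrbrb · max L -315/256 · min R -157/128 ⇒ -629/512
12 of 14 · rrbbbrrrbrbb · max L -629/512 · min R -157/128 ⇒ -1257/1024
13 of 14 · rrbbbrrrbrbbr · max L -629/512 · min R -1257/1024 ⇒ -2515/2048
14 of 14 · rrbbbrrrbrbbrb · max L -2515/2048 · min R -1257/1024 ⇒ -5029/4096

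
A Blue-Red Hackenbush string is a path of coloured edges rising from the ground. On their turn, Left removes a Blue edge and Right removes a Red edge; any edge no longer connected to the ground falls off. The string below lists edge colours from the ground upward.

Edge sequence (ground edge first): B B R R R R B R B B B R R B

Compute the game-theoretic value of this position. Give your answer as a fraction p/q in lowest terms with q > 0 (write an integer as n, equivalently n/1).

Prefix values for B B R R R R B R B B B R R B via {L|R} + simplicity:
v(B) = { 0 | ∅ } ⇒ 1
v(BB) = { 0; 1 | ∅ } ⇒ 2
v(BBR) = { 0; 1 | 2 } ⇒ 3/2
v(BBRR) = { 0; 1 | 3/2; 2 } ⇒ 5/4
v(BBRRR) = { 0; 1 | 5/4; 3/2; 2 } ⇒ 9/8
v(BBRRRR) = { 0; 1 | 9/8; 5/4; 3/2; 2 } ⇒ 17/16
v(BBRRRRB) = { 0; 1; 17/16 | 9/8; 5/4; 3/2; 2 } ⇒ 35/32
v(BBRRRRBR) = { 0; 1; 17/16 | 35/32; 9/8; 5/4; 3/2; 2 } ⇒ 69/64
v(BBRRRRBRB) = { 0; 1; 17/16; 69/64 | 35/32; 9/8; 5/4; 3/2; 2 } ⇒ 139/128
v(BBRRRRBRBB) = { 0; 1; 17/16; 69/64; 139/128 | 35/32; 9/8; 5/4; 3/2; 2 } ⇒ 279/256
v(BBRRRRBRBBB) = { 0; 1; 17/16; 69/64; 139/128; 279/256 | 35/32; 9/8; 5/4; 3/2; 2 } ⇒ 559/512
v(BBRRRRBRBBBR) = { 0; 1; 17/16; 69/64; 139/128; 279/256 | 559/512; 35/32; 9/8; 5/4; 3/2; 2 } ⇒ 1117/1024
v(BBRRRRBRBBBRR) = { 0; 1; 17/16; 69/64; 139/128; 279/256 | 1117/1024; 559/512; 35/32; 9/8; 5/4; 3/2; 2 } ⇒ 2233/2048
v(BBRRRRBRBBBRRB) = { 0; 1; 17/16; 69/64; 139/128; 279/256; 2233/2048 | 1117/1024; 559/512; 35/32; 9/8; 5/4; 3/2; 2 } ⇒ 4467/4096

4467/4096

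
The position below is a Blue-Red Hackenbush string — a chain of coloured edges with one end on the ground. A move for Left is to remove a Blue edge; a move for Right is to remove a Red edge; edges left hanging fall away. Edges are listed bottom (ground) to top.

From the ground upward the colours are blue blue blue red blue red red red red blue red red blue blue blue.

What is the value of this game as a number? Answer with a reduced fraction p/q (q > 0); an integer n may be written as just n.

10319/4096

Prefix values for blue blue blue red blue red red red red blue red red blue blue blue via {L|R} + simplicity:
value(b) = { 0 | ∅ } ⇒ 1
value(bb) = { 0; 1 | ∅ } ⇒ 2
value(bbb) = { 0; 1; 2 | ∅ } ⇒ 3
value(bbbr) = { 0; 1; 2 | 3 } ⇒ 5/2
value(bbbrb) = { 0; 1; 2; 5/2 | 3 } ⇒ 11/4
value(bbbrbr) = { 0; 1; 2; 5/2 | 11/4; 3 } ⇒ 21/8
value(bbbrbrr) = { 0; 1; 2; 5/2 | 21/8; 11/4; 3 } ⇒ 41/16
value(bbbrbrrr) = { 0; 1; 2; 5/2 | 41/16; 21/8; 11/4; 3 } ⇒ 81/32
value(bbbrbrrrr) = { 0; 1; 2; 5/2 | 81/32; 41/16; 21/8; 11/4; 3 } ⇒ 161/64
value(bbbrbrrrrb) = { 0; 1; 2; 5/2; 161/64 | 81/32; 41/16; 21/8; 11/4; 3 } ⇒ 323/128
value(bbbrbrrrrbr) = { 0; 1; 2; 5/2; 161/64 | 323/128; 81/32; 41/16; 21/8; 11/4; 3 } ⇒ 645/256
value(bbbrbrrrrbrr) = { 0; 1; 2; 5/2; 161/64 | 645/256; 323/128; 81/32; 41/16; 21/8; 11/4; 3 } ⇒ 1289/512
value(bbbrbrrrrbrrb) = { 0; 1; 2; 5/2; 161/64; 1289/512 | 645/256; 323/128; 81/32; 41/16; 21/8; 11/4; 3 } ⇒ 2579/1024
value(bbbrbrrrrbrrbb) = { 0; 1; 2; 5/2; 161/64; 1289/512; 2579/1024 | 645/256; 323/128; 81/32; 41/16; 21/8; 11/4; 3 } ⇒ 5159/2048
value(bbbrbrrrrbrrbbb) = { 0; 1; 2; 5/2; 161/64; 1289/512; 2579/1024; 5159/2048 | 645/256; 323/128; 81/32; 41/16; 21/8; 11/4; 3 } ⇒ 10319/4096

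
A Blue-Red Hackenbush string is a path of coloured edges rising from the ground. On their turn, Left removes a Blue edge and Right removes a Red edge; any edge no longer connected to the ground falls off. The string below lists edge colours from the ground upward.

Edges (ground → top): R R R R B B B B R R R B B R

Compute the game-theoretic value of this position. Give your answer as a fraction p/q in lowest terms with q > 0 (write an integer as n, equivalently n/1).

-3187/1024

Build G(s[:k]) for k = 1..14, string s = R R R R B B B B R R R B B R.
R: Left { · }, Right { 0 } gives simplest -1
RR: Left { · }, Right { -1, 0 } gives simplest -2
RRR: Left { · }, Right { -2, -1, 0 } gives simplest -3
RRRR: Left { · }, Right { -3, -2, -1, 0 } gives simplest -4
RRRRB: Left { -4 }, Right { -3, -2, -1, 0 } gives simplest -7/2
RRRRBB: Left { -4, -7/2 }, Right { -3, -2, -1, 0 } gives simplest -13/4
RRRRBBB: Left { -4, -7/2, -13/4 }, Right { -3, -2, -1, 0 } gives simplest -25/8
RRRRBBBB: Left { -4, -7/2, -13/4, -25/8 }, Right { -3, -2, -1, 0 } gives simplest -49/16
RRRRBBBBR: Left { -4, -7/2, -13/4, -25/8 }, Right { -49/16, -3, -2, -1, 0 } gives simplest -99/32
RRRRBBBBRR: Left { -4, -7/2, -13/4, -25/8 }, Right { -99/32, -49/16, -3, -2, -1, 0 } gives simplest -199/64
RRRRBBBBRRR: Left { -4, -7/2, -13/4, -25/8 }, Right { -199/64, -99/32, -49/16, -3, -2, -1, 0 } gives simplest -399/128
RRRRBBBBRRRB: Left { -4, -7/2, -13/4, -25/8, -399/128 }, Right { -199/64, -99/32, -49/16, -3, -2, -1, 0 } gives simplest -797/256
RRRRBBBBRRRBB: Left { -4, -7/2, -13/4, -25/8, -399/128, -797/256 }, Right { -199/64, -99/32, -49/16, -3, -2, -1, 0 } gives simplest -1593/512
RRRRBBBBRRRBBR: Left { -4, -7/2, -13/4, -25/8, -399/128, -797/256 }, Right { -1593/512, -199/64, -99/32, -49/16, -3, -2, -1, 0 } gives simplest -3187/1024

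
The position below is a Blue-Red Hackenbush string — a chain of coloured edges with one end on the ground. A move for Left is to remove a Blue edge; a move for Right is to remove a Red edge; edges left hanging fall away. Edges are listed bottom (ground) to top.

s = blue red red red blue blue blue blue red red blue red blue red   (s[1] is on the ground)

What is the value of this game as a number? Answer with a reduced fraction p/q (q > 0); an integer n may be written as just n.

Build G(s[:k]) for k = 1..14, string s = blue red red red blue blue blue blue red red blue red blue red.
b: Left { 0 }, Right {  } so simplest 1
br: Left { 0 }, Right { 1 } so simplest 1/2
brr: Left { 0 }, Right { 1/2, 1 } so simplest 1/4
brrr: Left { 0 }, Right { 1/4, 1/2, 1 } so simplest 1/8
brrrb: Left { 0, 1/8 }, Right { 1/4, 1/2, 1 } so simplest 3/16
brrrbb: Left { 0, 1/8, 3/16 }, Right { 1/4, 1/2, 1 } so simplest 7/32
brrrbbb: Left { 0, 1/8, 3/16, 7/32 }, Right { 1/4, 1/2, 1 } so simplest 15/64
brrrbbbb: Left { 0, 1/8, 3/16, 7/32, 15/64 }, Right { 1/4, 1/2, 1 } so simplest 31/128
brrrbbbbr: Left { 0, 1/8, 3/16, 7/32, 15/64 }, Right { 31/128, 1/4, 1/2, 1 } so simplest 61/256
brrrbbbbrr: Left { 0, 1/8, 3/16, 7/32, 15/64 }, Right { 61/256, 31/128, 1/4, 1/2, 1 } so simplest 121/512
brrrbbbbrrb: Left { 0, 1/8, 3/16, 7/32, 15/64, 121/512 }, Right { 61/256, 31/128, 1/4, 1/2, 1 } so simplest 243/1024
brrrbbbbrrbr: Left { 0, 1/8, 3/16, 7/32, 15/64, 121/512 }, Right { 243/1024, 61/256, 31/128, 1/4, 1/2, 1 } so simplest 485/2048
brrrbbbbrrbrb: Left { 0, 1/8, 3/16, 7/32, 15/64, 121/512, 485/2048 }, Right { 243/1024, 61/256, 31/128, 1/4, 1/2, 1 } so simplest 971/4096
brrrbbbbrrbrbr: Left { 0, 1/8, 3/16, 7/32, 15/64, 121/512, 485/2048 }, Right { 971/4096, 243/1024, 61/256, 31/128, 1/4, 1/2, 1 } so simplest 1941/8192

1941/8192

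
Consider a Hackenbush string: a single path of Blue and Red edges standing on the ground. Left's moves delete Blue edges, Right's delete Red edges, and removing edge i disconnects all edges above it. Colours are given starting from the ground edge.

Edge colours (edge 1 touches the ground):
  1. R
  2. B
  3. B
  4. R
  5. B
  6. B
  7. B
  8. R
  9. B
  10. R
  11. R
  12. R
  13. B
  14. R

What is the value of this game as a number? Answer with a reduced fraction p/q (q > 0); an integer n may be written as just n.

step 1: add R to get R; options L={ ∅ } R={ 0 } so -1
step 2: add B to get RB; options L={ -1 } R={ 0 } so -1/2
step 3: add B to get RBB; options L={ -1,-1/2 } R={ 0 } so -1/4
step 4: add R to get RBBR; options L={ -1,-1/2 } R={ -1/4,0 } so -3/8
step 5: add B to get RBBRB; options L={ -1,-1/2,-3/8 } R={ -1/4,0 } so -5/16
step 6: add B to get RBBRBB; options L={ -1,-1/2,-3/8,-5/16 } R={ -1/4,0 } so -9/32
step 7: add B to get RBBRBBB; options L={ -1,-1/2,-3/8,-5/16,-9/32 } R={ -1/4,0 } so -17/64
step 8: add R to get RBBRBBBR; options L={ -1,-1/2,-3/8,-5/16,-9/32 } R={ -17/64,-1/4,0 } so -35/128
step 9: add B to get RBBRBBBRB; options L={ -1,-1/2,-3/8,-5/16,-9/32,-35/128 } R={ -17/64,-1/4,0 } so -69/256
step 10: add R to get RBBRBBBRBR; options L={ -1,-1/2,-3/8,-5/16,-9/32,-35/128 } R={ -69/256,-17/64,-1/4,0 } so -139/512
step 11: add R to get RBBRBBBRBRR; options L={ -1,-1/2,-3/8,-5/16,-9/32,-35/128 } R={ -139/512,-69/256,-17/64,-1/4,0 } so -279/1024
step 12: add R to get RBBRBBBRBRRR; options L={ -1,-1/2,-3/8,-5/16,-9/32,-35/128 } R={ -279/1024,-139/512,-69/256,-17/64,-1/4,0 } so -559/2048
step 13: add B to get RBBRBBBRBRRRB; options L={ -1,-1/2,-3/8,-5/16,-9/32,-35/128,-559/2048 } R={ -279/1024,-139/512,-69/256,-17/64,-1/4,0 } so -1117/4096
step 14: add R to get RBBRBBBRBRRRBR; options L={ -1,-1/2,-3/8,-5/16,-9/32,-35/128,-559/2048 } R={ -1117/4096,-279/1024,-139/512,-69/256,-17/64,-1/4,0 } so -2235/8192

-2235/8192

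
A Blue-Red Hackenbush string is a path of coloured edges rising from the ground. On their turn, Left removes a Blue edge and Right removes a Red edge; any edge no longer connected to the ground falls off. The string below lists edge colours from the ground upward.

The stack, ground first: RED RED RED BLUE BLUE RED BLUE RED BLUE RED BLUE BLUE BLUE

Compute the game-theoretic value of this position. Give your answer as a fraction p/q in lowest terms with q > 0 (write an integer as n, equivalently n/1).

Build v(s[:k]) for k = 1..13, string s = RED RED RED BLUE BLUE RED BLUE RED BLUE RED BLUE BLUE BLUE.
v(R) = {  | 0 } ⇒ -1
v(RR) = {  | -1, 0 } ⇒ -2
v(RRR) = {  | -2, -1, 0 } ⇒ -3
v(RRRB) = { -3 | -2, -1, 0 } ⇒ -5/2
v(RRRBB) = { -3, -5/2 | -2, -1, 0 } ⇒ -9/4
v(RRRBBR) = { -3, -5/2 | -9/4, -2, -1, 0 } ⇒ -19/8
v(RRRBBRB) = { -3, -5/2, -19/8 | -9/4, -2, -1, 0 } ⇒ -37/16
v(RRRBBRBR) = { -3, -5/2, -19/8 | -37/16, -9/4, -2, -1, 0 } ⇒ -75/32
v(RRRBBRBRB) = { -3, -5/2, -19/8, -75/32 | -37/16, -9/4, -2, -1, 0 } ⇒ -149/64
v(RRRBBRBRBR) = { -3, -5/2, -19/8, -75/32 | -149/64, -37/16, -9/4, -2, -1, 0 } ⇒ -299/128
v(RRRBBRBRBRB) = { -3, -5/2, -19/8, -75/32, -299/128 | -149/64, -37/16, -9/4, -2, -1, 0 } ⇒ -597/256
v(RRRBBRBRBRBB) = { -3, -5/2, -19/8, -75/32, -299/128, -597/256 | -149/64, -37/16, -9/4, -2, -1, 0 } ⇒ -1193/512
v(RRRBBRBRBRBBB) = { -3, -5/2, -19/8, -75/32, -299/128, -597/256, -1193/512 | -149/64, -37/16, -9/4, -2, -1, 0 } ⇒ -2385/1024

-2385/1024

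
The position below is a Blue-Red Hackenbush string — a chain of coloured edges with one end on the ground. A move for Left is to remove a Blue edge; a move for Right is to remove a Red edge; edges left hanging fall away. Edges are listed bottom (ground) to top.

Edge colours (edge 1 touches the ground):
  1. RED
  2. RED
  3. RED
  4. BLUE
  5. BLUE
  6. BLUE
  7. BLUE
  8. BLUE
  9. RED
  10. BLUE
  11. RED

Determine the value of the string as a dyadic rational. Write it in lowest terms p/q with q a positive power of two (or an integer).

g(R) = { (no moves) | 0 } gives -1
g(RR) = { (no moves) | -1 0 } gives -2
g(RRR) = { (no moves) | -2 -1 0 } gives -3
g(RRRB) = { -3 | -2 -1 0 } gives -5/2
g(RRRBB) = { -3 -5/2 | -2 -1 0 } gives -9/4
g(RRRBBB) = { -3 -5/2 -9/4 | -2 -1 0 } gives -17/8
g(RRRBBBB) = { -3 -5/2 -9/4 -17/8 | -2 -1 0 } gives -33/16
g(RRRBBBBB) = { -3 -5/2 -9/4 -17/8 -33/16 | -2 -1 0 } gives -65/32
g(RRRBBBBBR) = { -3 -5/2 -9/4 -17/8 -33/16 | -65/32 -2 -1 0 } gives -131/64
g(RRRBBBBBRB) = { -3 -5/2 -9/4 -17/8 -33/16 -131/64 | -65/32 -2 -1 0 } gives -261/128
g(RRRBBBBBRBR) = { -3 -5/2 -9/4 -17/8 -33/16 -131/64 | -261/128 -65/32 -2 -1 0 } gives -523/256

-523/256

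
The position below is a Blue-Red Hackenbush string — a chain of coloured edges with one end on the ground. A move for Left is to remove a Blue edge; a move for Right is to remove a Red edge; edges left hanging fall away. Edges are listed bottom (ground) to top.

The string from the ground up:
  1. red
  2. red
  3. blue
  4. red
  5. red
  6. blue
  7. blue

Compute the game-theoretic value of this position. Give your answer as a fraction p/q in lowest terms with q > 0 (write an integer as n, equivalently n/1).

Prefix values for red red blue red red blue blue via {L|R} + simplicity:
g(r) = { (no moves) | 0 } — -1
g(rr) = { (no moves) | -1 0 } — -2
g(rrb) = { -2 | -1 0 } — -3/2
g(rrbr) = { -2 | -3/2 -1 0 } — -7/4
g(rrbrr) = { -2 | -7/4 -3/2 -1 0 } — -15/8
g(rrbrrb) = { -2 -15/8 | -7/4 -3/2 -1 0 } — -29/16
g(rrbrrbb) = { -2 -15/8 -29/16 | -7/4 -3/2 -1 0 } — -57/32

-57/32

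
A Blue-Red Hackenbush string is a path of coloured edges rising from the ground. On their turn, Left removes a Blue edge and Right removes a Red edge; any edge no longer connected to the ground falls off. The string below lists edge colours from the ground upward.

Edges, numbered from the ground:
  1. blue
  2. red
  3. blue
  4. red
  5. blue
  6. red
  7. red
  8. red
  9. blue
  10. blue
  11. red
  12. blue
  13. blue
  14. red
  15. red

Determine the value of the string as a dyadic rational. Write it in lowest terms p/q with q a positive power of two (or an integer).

10457/16384

b: Left { 0 }, Right {  } => simplest 1
br: Left { 0 }, Right { 1 } => simplest 1/2
brb: Left { 0; 1/2 }, Right { 1 } => simplest 3/4
brbr: Left { 0; 1/2 }, Right { 3/4; 1 } => simplest 5/8
brbrb: Left { 0; 1/2; 5/8 }, Right { 3/4; 1 } => simplest 11/16
brbrbr: Left { 0; 1/2; 5/8 }, Right { 11/16; 3/4; 1 } => simplest 21/32
brbrbrr: Left { 0; 1/2; 5/8 }, Right { 21/32; 11/16; 3/4; 1 } => simplest 41/64
brbrbrrr: Left { 0; 1/2; 5/8 }, Right { 41/64; 21/32; 11/16; 3/4; 1 } => simplest 81/128
brbrbrrrb: Left { 0; 1/2; 5/8; 81/128 }, Right { 41/64; 21/32; 11/16; 3/4; 1 } => simplest 163/256
brbrbrrrbb: Left { 0; 1/2; 5/8; 81/128; 163/256 }, Right { 41/64; 21/32; 11/16; 3/4; 1 } => simplest 327/512
brbrbrrrbbr: Left { 0; 1/2; 5/8; 81/128; 163/256 }, Right { 327/512; 41/64; 21/32; 11/16; 3/4; 1 } => simplest 653/1024
brbrbrrrbbrb: Left { 0; 1/2; 5/8; 81/128; 163/256; 653/1024 }, Right { 327/512; 41/64; 21/32; 11/16; 3/4; 1 } => simplest 1307/2048
brbrbrrrbbrbb: Left { 0; 1/2; 5/8; 81/128; 163/256; 653/1024; 1307/2048 }, Right { 327/512; 41/64; 21/32; 11/16; 3/4; 1 } => simplest 2615/4096
brbrbrrrbbrbbr: Left { 0; 1/2; 5/8; 81/128; 163/256; 653/1024; 1307/2048 }, Right { 2615/4096; 327/512; 41/64; 21/32; 11/16; 3/4; 1 } => simplest 5229/8192
brbrbrrrbbrbbrr: Left { 0; 1/2; 5/8; 81/128; 163/256; 653/1024; 1307/2048 }, Right { 5229/8192; 2615/4096; 327/512; 41/64; 21/32; 11/16; 3/4; 1 } => simplest 10457/16384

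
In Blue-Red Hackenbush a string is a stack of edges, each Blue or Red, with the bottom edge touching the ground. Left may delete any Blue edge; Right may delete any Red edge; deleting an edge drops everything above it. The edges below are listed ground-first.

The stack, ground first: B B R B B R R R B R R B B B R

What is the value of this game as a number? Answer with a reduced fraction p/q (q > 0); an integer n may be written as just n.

Recurse on prefixes of the 15-edge string B B R B B R R R B R R B B B R:
1 of 15 · B · max L 0 · min R +∞ — 1
2 of 15 · BB · max L 1 · min R +∞ — 2
3 of 15 · BBR · max L 1 · min R 2 — 3/2
4 of 15 · BBRB · max L 3/2 · min R 2 — 7/4
5 of 15 · BBRBB · max L 7/4 · min R 2 — 15/8
6 of 15 · BBRBBR · max L 7/4 · min R 15/8 — 29/16
7 of 15 · BBRBBRR · max L 7/4 · min R 29/16 — 57/32
8 of 15 · BBRBBRRR · max L 7/4 · min R 57/32 — 113/64
9 of 15 · BBRBBRRRB · max L 113/64 · min R 57/32 — 227/128
10 of 15 · BBRBBRRRBR · max L 113/64 · min R 227/128 — 453/256
11 of 15 · BBRBBRRRBRR · max L 113/64 · min R 453/256 — 905/512
12 of 15 · BBRBBRRRBRRB · max L 905/512 · min R 453/256 — 1811/1024
13 of 15 · BBRBBRRRBRRBB · max L 1811/1024 · min R 453/256 — 3623/2048
14 of 15 · BBRBBRRRBRRBBB · max L 3623/2048 · min R 453/256 — 7247/4096
15 of 15 · BBRBBRRRBRRBBBR · max L 3623/2048 · min R 7247/4096 — 14493/8192

14493/8192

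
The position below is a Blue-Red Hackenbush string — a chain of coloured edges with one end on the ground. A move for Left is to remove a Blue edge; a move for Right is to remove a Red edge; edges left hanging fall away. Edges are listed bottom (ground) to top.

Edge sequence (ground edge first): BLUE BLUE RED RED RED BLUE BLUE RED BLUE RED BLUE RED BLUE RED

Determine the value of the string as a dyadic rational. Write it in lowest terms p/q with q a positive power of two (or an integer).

G_1 [B]  L=[0]  R=[none]  -> 1
G_2 [BB]  L=[0 1]  R=[none]  -> 2
G_3 [BBR]  L=[0 1]  R=[2]  -> 3/2
G_4 [BBRR]  L=[0 1]  R=[3/2 2]  -> 5/4
G_5 [BBRRR]  L=[0 1]  R=[5/4 3/2 2]  -> 9/8
G_6 [BBRRRB]  L=[0 1 9/8]  R=[5/4 3/2 2]  -> 19/16
G_7 [BBRRRBB]  L=[0 1 9/8 19/16]  R=[5/4 3/2 2]  -> 39/32
G_8 [BBRRRBBR]  L=[0 1 9/8 19/16]  R=[39/32 5/4 3/2 2]  -> 77/64
G_9 [BBRRRBBRB]  L=[0 1 9/8 19/16 77/64]  R=[39/32 5/4 3/2 2]  -> 155/128
G_10 [BBRRRBBRBR]  L=[0 1 9/8 19/16 77/64]  R=[155/128 39/32 5/4 3/2 2]  -> 309/256
G_11 [BBRRRBBRBRB]  L=[0 1 9/8 19/16 77/64 309/256]  R=[155/128 39/32 5/4 3/2 2]  -> 619/512
G_12 [BBRRRBBRBRBR]  L=[0 1 9/8 19/16 77/64 309/256]  R=[619/512 155/128 39/32 5/4 3/2 2]  -> 1237/1024
G_13 [BBRRRBBRBRBRB]  L=[0 1 9/8 19/16 77/64 309/256 1237/1024]  R=[619/512 155/128 39/32 5/4 3/2 2]  -> 2475/2048
G_14 [BBRRRBBRBRBRBR]  L=[0 1 9/8 19/16 77/64 309/256 1237/1024]  R=[2475/2048 619/512 155/128 39/32 5/4 3/2 2]  -> 4949/4096

4949/4096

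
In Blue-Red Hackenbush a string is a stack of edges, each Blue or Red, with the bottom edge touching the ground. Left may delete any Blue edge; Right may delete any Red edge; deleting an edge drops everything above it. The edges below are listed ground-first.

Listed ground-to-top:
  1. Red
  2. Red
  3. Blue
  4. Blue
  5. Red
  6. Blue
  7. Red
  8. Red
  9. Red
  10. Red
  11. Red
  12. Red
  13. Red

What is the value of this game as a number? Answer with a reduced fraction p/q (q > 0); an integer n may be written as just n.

-2815/2048

R: Left { · }, Right { 0 } — simplest -1
RR: Left { · }, Right { -1, 0 } — simplest -2
RRB: Left { -2 }, Right { -1, 0 } — simplest -3/2
RRBB: Left { -2, -3/2 }, Right { -1, 0 } — simplest -5/4
RRBBR: Left { -2, -3/2 }, Right { -5/4, -1, 0 } — simplest -11/8
RRBBRB: Left { -2, -3/2, -11/8 }, Right { -5/4, -1, 0 } — simplest -21/16
RRBBRBR: Left { -2, -3/2, -11/8 }, Right { -21/16, -5/4, -1, 0 } — simplest -43/32
RRBBRBRR: Left { -2, -3/2, -11/8 }, Right { -43/32, -21/16, -5/4, -1, 0 } — simplest -87/64
RRBBRBRRR: Left { -2, -3/2, -11/8 }, Right { -87/64, -43/32, -21/16, -5/4, -1, 0 } — simplest -175/128
RRBBRBRRRR: Left { -2, -3/2, -11/8 }, Right { -175/128, -87/64, -43/32, -21/16, -5/4, -1, 0 } — simplest -351/256
RRBBRBRRRRR: Left { -2, -3/2, -11/8 }, Right { -351/256, -175/128, -87/64, -43/32, -21/16, -5/4, -1, 0 } — simplest -703/512
RRBBRBRRRRRR: Left { -2, -3/2, -11/8 }, Right { -703/512, -351/256, -175/128, -87/64, -43/32, -21/16, -5/4, -1, 0 } — simplest -1407/1024
RRBBRBRRRRRRR: Left { -2, -3/2, -11/8 }, Right { -1407/1024, -703/512, -351/256, -175/128, -87/64, -43/32, -21/16, -5/4, -1, 0 } — simplest -2815/2048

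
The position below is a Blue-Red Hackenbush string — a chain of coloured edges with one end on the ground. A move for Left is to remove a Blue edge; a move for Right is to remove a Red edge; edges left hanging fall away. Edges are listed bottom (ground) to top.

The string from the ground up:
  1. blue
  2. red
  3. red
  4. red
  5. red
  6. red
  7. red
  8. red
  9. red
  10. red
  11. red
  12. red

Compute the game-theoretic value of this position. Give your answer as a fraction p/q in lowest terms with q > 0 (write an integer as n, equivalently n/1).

Recurse on prefixes of the 12-edge string blue red red red red red red red red red red red:
value_1 [b]  L=[0]  R=[∅]  → 1
value_2 [br]  L=[0]  R=[1]  → 1/2
value_3 [brr]  L=[0]  R=[1/2, 1]  → 1/4
value_4 [brrr]  L=[0]  R=[1/4, 1/2, 1]  → 1/8
value_5 [brrrr]  L=[0]  R=[1/8, 1/4, 1/2, 1]  → 1/16
value_6 [brrrrr]  L=[0]  R=[1/16, 1/8, 1/4, 1/2, 1]  → 1/32
value_7 [brrrrrr]  L=[0]  R=[1/32, 1/16, 1/8, 1/4, 1/2, 1]  → 1/64
value_8 [brrrrrrr]  L=[0]  R=[1/64, 1/32, 1/16, 1/8, 1/4, 1/2, 1]  → 1/128
value_9 [brrrrrrrr]  L=[0]  R=[1/128, 1/64, 1/32, 1/16, 1/8, 1/4, 1/2, 1]  → 1/256
value_10 [brrrrrrrrr]  L=[0]  R=[1/256, 1/128, 1/64, 1/32, 1/16, 1/8, 1/4, 1/2, 1]  → 1/512
value_11 [brrrrrrrrrr]  L=[0]  R=[1/512, 1/256, 1/128, 1/64, 1/32, 1/16, 1/8, 1/4, 1/2, 1]  → 1/1024
value_12 [brrrrrrrrrrr]  L=[0]  R=[1/1024, 1/512, 1/256, 1/128, 1/64, 1/32, 1/16, 1/8, 1/4, 1/2, 1]  → 1/2048

1/2048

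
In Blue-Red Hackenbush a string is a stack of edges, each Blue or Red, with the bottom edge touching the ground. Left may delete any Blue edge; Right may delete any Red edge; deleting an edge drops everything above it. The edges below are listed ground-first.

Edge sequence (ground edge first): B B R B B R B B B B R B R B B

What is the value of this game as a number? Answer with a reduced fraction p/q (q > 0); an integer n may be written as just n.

step 1: add B to get B; options L={ 0 } R={ ∅ } = 1
step 2: add B to get BB; options L={ 0; 1 } R={ ∅ } = 2
step 3: add R to get BBR; options L={ 0; 1 } R={ 2 } = 3/2
step 4: add B to get BBRB; options L={ 0; 1; 3/2 } R={ 2 } = 7/4
step 5: add B to get BBRBB; options L={ 0; 1; 3/2; 7/4 } R={ 2 } = 15/8
step 6: add R to get BBRBBR; options L={ 0; 1; 3/2; 7/4 } R={ 15/8; 2 } = 29/16
step 7: add B to get BBRBBRB; options L={ 0; 1; 3/2; 7/4; 29/16 } R={ 15/8; 2 } = 59/32
step 8: add B to get BBRBBRBB; options L={ 0; 1; 3/2; 7/4; 29/16; 59/32 } R={ 15/8; 2 } = 119/64
step 9: add B to get BBRBBRBBB; options L={ 0; 1; 3/2; 7/4; 29/16; 59/32; 119/64 } R={ 15/8; 2 } = 239/128
step 10: add B to get BBRBBRBBBB; options L={ 0; 1; 3/2; 7/4; 29/16; 59/32; 119/64; 239/128 } R={ 15/8; 2 } = 479/256
step 11: add R to get BBRBBRBBBBR; options L={ 0; 1; 3/2; 7/4; 29/16; 59/32; 119/64; 239/128 } R={ 479/256; 15/8; 2 } = 957/512
step 12: add B to get BBRBBRBBBBRB; options L={ 0; 1; 3/2; 7/4; 29/16; 59/32; 119/64; 239/128; 957/512 } R={ 479/256; 15/8; 2 } = 1915/1024
step 13: add R to get BBRBBRBBBBRBR; options L={ 0; 1; 3/2; 7/4; 29/16; 59/32; 119/64; 239/128; 957/512 } R={ 1915/1024; 479/256; 15/8; 2 } = 3829/2048
step 14: add B to get BBRBBRBBBBRBRB; options L={ 0; 1; 3/2; 7/4; 29/16; 59/32; 119/64; 239/128; 957/512; 3829/2048 } R={ 1915/1024; 479/256; 15/8; 2 } = 7659/4096
step 15: add B to get BBRBBRBBBBRBRBB; options L={ 0; 1; 3/2; 7/4; 29/16; 59/32; 119/64; 239/128; 957/512; 3829/2048; 7659/4096 } R={ 1915/1024; 479/256; 15/8; 2 } = 15319/8192

15319/8192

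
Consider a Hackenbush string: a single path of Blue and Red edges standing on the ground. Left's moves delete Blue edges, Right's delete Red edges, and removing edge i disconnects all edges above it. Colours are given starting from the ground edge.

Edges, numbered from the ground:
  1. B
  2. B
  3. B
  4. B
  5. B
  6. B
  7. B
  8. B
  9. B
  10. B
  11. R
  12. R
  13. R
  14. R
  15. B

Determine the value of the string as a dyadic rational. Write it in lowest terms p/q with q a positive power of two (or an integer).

step 1: add B to get B; options L={ 0 } R={ (no moves) } so 1
step 2: add B to get BB; options L={ 0; 1 } R={ (no moves) } so 2
step 3: add B to get BBB; options L={ 0; 1; 2 } R={ (no moves) } so 3
step 4: add B to get BBBB; options L={ 0; 1; 2; 3 } R={ (no moves) } so 4
step 5: add B to get BBBBB; options L={ 0; 1; 2; 3; 4 } R={ (no moves) } so 5
step 6: add B to get BBBBBB; options L={ 0; 1; 2; 3; 4; 5 } R={ (no moves) } so 6
step 7: add B to get BBBBBBB; options L={ 0; 1; 2; 3; 4; 5; 6 } R={ (no moves) } so 7
step 8: add B to get BBBBBBBB; options L={ 0; 1; 2; 3; 4; 5; 6; 7 } R={ (no moves) } so 8
step 9: add B to get BBBBBBBBB; options L={ 0; 1; 2; 3; 4; 5; 6; 7; 8 } R={ (no moves) } so 9
step 10: add B to get BBBBBBBBBB; options L={ 0; 1; 2; 3; 4; 5; 6; 7; 8; 9 } R={ (no moves) } so 10
step 11: add R to get BBBBBBBBBBR; options L={ 0; 1; 2; 3; 4; 5; 6; 7; 8; 9 } R={ 10 } so 19/2
step 12: add R to get BBBBBBBBBBRR; options L={ 0; 1; 2; 3; 4; 5; 6; 7; 8; 9 } R={ 19/2; 10 } so 37/4
step 13: add R to get BBBBBBBBBBRRR; options L={ 0; 1; 2; 3; 4; 5; 6; 7; 8; 9 } R={ 37/4; 19/2; 10 } so 73/8
step 14: add R to get BBBBBBBBBBRRRR; options L={ 0; 1; 2; 3; 4; 5; 6; 7; 8; 9 } R={ 73/8; 37/4; 19/2; 10 } so 145/16
step 15: add B to get BBBBBBBBBBRRRRB; options L={ 0; 1; 2; 3; 4; 5; 6; 7; 8; 9; 145/16 } R={ 73/8; 37/4; 19/2; 10 } so 291/32

291/32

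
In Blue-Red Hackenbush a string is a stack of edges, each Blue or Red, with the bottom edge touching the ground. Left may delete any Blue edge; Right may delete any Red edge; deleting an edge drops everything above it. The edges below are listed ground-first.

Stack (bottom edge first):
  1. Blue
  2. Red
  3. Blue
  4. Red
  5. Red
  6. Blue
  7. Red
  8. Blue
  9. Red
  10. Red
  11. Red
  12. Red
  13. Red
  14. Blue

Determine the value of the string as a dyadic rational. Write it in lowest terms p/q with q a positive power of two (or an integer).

4739/8192

Prefix values for Blue Red Blue Red Red Blue Red Blue Red Red Red Red Red Blue via {L|R} + simplicity:
val(B) = { 0 |  } → 1
val(BR) = { 0 | 1 } → 1/2
val(BRB) = { 0 1/2 | 1 } → 3/4
val(BRBR) = { 0 1/2 | 3/4 1 } → 5/8
val(BRBRR) = { 0 1/2 | 5/8 3/4 1 } → 9/16
val(BRBRRB) = { 0 1/2 9/16 | 5/8 3/4 1 } → 19/32
val(BRBRRBR) = { 0 1/2 9/16 | 19/32 5/8 3/4 1 } → 37/64
val(BRBRRBRB) = { 0 1/2 9/16 37/64 | 19/32 5/8 3/4 1 } → 75/128
val(BRBRRBRBR) = { 0 1/2 9/16 37/64 | 75/128 19/32 5/8 3/4 1 } → 149/256
val(BRBRRBRBRR) = { 0 1/2 9/16 37/64 | 149/256 75/128 19/32 5/8 3/4 1 } → 297/512
val(BRBRRBRBRRR) = { 0 1/2 9/16 37/64 | 297/512 149/256 75/128 19/32 5/8 3/4 1 } → 593/1024
val(BRBRRBRBRRRR) = { 0 1/2 9/16 37/64 | 593/1024 297/512 149/256 75/128 19/32 5/8 3/4 1 } → 1185/2048
val(BRBRRBRBRRRRR) = { 0 1/2 9/16 37/64 | 1185/2048 593/1024 297/512 149/256 75/128 19/32 5/8 3/4 1 } → 2369/4096
val(BRBRRBRBRRRRRB) = { 0 1/2 9/16 37/64 2369/4096 | 1185/2048 593/1024 297/512 149/256 75/128 19/32 5/8 3/4 1 } → 4739/8192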